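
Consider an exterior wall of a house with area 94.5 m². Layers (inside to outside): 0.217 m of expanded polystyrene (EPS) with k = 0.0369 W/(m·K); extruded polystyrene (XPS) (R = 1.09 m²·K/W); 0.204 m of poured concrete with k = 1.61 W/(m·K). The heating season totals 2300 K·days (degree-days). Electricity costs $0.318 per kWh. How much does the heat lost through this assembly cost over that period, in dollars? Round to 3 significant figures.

0.217/0.0369 = 5.881
0.204/1.61 = 0.1267
R_total = 5.881 + 1.09 + 0.1267 = 7.097 m²·K/W
E = A × HDD × 24 / R / 1000 = 94.5 × 2300 × 24 / 7.097 / 1000 = 735 kWh
Cost = 735 × 0.318 = $233.7

234 dollars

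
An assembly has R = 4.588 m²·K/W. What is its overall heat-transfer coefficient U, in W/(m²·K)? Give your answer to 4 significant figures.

0.2180 W/(m²·K)

U = 1/R = 1/4.588 = 0.21796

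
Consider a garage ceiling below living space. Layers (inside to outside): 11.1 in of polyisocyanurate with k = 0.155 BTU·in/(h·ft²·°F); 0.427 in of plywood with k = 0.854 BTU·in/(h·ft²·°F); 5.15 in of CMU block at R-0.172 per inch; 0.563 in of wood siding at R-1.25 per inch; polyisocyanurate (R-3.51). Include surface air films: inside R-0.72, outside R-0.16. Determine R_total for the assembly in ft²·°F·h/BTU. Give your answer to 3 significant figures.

11.1/0.155 = 71.61
0.427/0.854 = 0.5
5.15 × 0.172 = 0.8858
0.563 × 1.25 = 0.7037
R_total = 0.72 + 71.61 + 0.5 + 0.8858 + 0.7037 + 3.51 + 0.16 = 78.09 ft²·°F·h/BTU

78.1 ft²·°F·h/BTU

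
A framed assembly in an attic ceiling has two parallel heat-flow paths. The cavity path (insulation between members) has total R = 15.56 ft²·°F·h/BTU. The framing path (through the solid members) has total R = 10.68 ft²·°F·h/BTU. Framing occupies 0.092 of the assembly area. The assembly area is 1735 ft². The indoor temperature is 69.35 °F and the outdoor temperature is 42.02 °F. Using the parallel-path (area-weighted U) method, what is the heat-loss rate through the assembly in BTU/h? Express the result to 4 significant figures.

3176 BTU/h

U_eff = 0.908/15.56 + 0.092/10.68 = 0.058355 + 0.0086142 = 0.066969
R_eff = 1/U_eff = 14.932 ft²·°F·h/BTU
Q = 1735 × (69.35 − 42.02) / 14.932 = 3175.5 BTU/h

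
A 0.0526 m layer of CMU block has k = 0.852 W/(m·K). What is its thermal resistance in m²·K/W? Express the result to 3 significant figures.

R = L/k = 0.0526/0.852 = 0.06174 m²·K/W

0.0617 m²·K/W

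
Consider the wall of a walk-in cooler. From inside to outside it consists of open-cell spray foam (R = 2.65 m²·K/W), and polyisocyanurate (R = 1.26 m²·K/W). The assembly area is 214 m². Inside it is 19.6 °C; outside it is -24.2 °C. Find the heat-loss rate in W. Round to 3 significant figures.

2400 W

R_total = 2.65 + 1.26 = 3.91 m²·K/W
Q = A·ΔT/R = 214 × (19.6 − (-24.2)) / 3.91 = 2397 W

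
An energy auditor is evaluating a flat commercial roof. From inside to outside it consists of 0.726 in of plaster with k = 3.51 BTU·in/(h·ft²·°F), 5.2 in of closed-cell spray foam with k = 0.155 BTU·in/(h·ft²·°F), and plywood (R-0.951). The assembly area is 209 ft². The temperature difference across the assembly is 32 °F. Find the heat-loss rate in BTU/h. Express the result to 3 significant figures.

193 BTU/h

0.726/3.51 = 0.2068
5.2/0.155 = 33.55
R_total = 0.2068 + 33.55 + 0.951 = 34.71 ft²·°F·h/BTU
Q = A·ΔT/R = 209 × 32 / 34.71 = 192.7 BTU/h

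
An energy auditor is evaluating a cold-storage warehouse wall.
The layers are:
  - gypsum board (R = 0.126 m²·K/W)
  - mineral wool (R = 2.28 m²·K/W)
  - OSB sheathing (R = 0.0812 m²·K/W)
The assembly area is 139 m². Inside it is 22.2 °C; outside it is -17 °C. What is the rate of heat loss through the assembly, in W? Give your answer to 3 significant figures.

R_total = 0.126 + 2.28 + 0.0812 = 2.487 m²·K/W
Q = A·ΔT/R = 139 × (22.2 − (-17)) / 2.487 = 2191 W

2190 W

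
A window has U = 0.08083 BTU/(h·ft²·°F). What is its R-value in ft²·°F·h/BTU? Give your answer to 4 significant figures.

12.37 ft²·°F·h/BTU

R = 1/U = 1/0.08083 = 12.372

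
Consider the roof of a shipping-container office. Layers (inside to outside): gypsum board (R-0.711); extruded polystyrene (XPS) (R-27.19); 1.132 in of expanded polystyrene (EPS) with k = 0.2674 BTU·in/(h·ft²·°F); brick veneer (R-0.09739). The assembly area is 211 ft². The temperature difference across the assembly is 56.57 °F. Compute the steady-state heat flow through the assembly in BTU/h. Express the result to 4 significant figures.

1.132/0.2674 = 4.2334
R_total = 0.711 + 27.19 + 4.2334 + 0.09739 = 32.232 ft²·°F·h/BTU
Q = A·ΔT/R = 211 × 56.57 / 32.232 = 370.33 BTU/h

370.3 BTU/h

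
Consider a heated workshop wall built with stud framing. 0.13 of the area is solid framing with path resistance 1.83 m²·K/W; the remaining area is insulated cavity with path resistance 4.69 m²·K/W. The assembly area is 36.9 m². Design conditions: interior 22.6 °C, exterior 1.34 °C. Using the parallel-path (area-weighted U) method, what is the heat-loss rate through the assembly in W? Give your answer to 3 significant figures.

U_eff = 0.87/4.69 + 0.13/1.83 = 0.1855 + 0.07104 = 0.2565
R_eff = 1/U_eff = 3.898 m²·K/W
Q = 36.9 × (22.6 − 1.34) / 3.898 = 201.3 W

201 W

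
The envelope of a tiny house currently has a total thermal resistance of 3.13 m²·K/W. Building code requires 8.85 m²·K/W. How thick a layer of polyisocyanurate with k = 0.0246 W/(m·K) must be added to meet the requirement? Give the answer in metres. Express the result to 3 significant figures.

0.141 m

ΔR = 8.85 − 3.13 = 5.72 m²·K/W
L = ΔR × k = 5.72 × 0.0246 = 0.1407 m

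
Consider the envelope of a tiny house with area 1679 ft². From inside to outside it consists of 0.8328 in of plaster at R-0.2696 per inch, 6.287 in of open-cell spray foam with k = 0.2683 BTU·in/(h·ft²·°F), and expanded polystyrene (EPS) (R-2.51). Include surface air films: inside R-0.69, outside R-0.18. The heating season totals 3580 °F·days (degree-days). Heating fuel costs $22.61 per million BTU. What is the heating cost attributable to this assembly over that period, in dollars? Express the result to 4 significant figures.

0.8328 × 0.2696 = 0.22452
6.287/0.2683 = 23.433
R_total = 0.69 + 0.22452 + 23.433 + 2.51 + 0.18 = 27.037 ft²·°F·h/BTU
E = A × HDD × 24 / R = 1679 × 3580 × 24 / 27.037 = 5335600 BTU
Cost = 5335600/10⁶ × 22.61 = $120.64

120.6 dollars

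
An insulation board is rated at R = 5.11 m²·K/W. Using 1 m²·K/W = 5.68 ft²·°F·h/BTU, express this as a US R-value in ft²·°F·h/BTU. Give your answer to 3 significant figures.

R_US = 5.11 × 5.68 = 29.02

29.0 ft²·°F·h/BTU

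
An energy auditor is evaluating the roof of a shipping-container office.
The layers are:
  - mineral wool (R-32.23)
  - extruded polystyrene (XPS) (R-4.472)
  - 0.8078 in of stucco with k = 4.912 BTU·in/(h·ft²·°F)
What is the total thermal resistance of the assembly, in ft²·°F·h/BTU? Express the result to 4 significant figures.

36.87 ft²·°F·h/BTU

0.8078/4.912 = 0.16445
R_total = 32.23 + 4.472 + 0.16445 = 36.866 ft²·°F·h/BTU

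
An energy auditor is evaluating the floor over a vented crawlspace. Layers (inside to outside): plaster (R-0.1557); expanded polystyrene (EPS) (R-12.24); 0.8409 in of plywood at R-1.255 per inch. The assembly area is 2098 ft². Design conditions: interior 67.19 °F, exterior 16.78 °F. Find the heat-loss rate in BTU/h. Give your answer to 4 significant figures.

7863 BTU/h

0.8409 × 1.255 = 1.0553
R_total = 0.1557 + 12.24 + 1.0553 = 13.451 ft²·°F·h/BTU
Q = A·ΔT/R = 2098 × (67.19 − 16.78) / 13.451 = 7862.6 BTU/h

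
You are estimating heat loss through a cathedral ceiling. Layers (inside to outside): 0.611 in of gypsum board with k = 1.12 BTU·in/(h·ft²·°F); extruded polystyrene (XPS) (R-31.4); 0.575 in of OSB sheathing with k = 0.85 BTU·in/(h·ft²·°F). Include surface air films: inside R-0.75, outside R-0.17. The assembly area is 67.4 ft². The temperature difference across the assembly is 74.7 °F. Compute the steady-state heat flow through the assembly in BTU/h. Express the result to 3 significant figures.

0.611/1.12 = 0.5455
0.575/0.85 = 0.6765
R_total = 0.75 + 0.5455 + 31.4 + 0.6765 + 0.17 = 33.54 ft²·°F·h/BTU
Q = A·ΔT/R = 67.4 × 74.7 / 33.54 = 150.1 BTU/h

150 BTU/h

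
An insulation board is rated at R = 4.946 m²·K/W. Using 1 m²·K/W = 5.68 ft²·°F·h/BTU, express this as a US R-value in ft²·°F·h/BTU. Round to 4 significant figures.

R_US = 4.946 × 5.68 = 28.093

28.09 ft²·°F·h/BTU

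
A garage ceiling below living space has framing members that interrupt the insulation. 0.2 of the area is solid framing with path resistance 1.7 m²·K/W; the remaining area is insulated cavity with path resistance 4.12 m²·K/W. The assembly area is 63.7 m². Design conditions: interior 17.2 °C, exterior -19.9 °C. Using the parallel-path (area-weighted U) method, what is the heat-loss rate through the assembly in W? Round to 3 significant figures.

737 W

U_eff = 0.8/4.12 + 0.2/1.7 = 0.1942 + 0.1176 = 0.3118
R_eff = 1/U_eff = 3.207 m²·K/W
Q = 63.7 × (17.2 − (-19.9)) / 3.207 = 736.9 W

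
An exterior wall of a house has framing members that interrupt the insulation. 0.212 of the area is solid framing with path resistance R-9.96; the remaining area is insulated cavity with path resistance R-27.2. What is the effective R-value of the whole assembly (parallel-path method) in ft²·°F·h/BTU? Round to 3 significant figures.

19.9 ft²·°F·h/BTU

U_eff = 0.788/27.2 + 0.212/9.96 = 0.02897 + 0.02129 = 0.05026
R_eff = 1/U_eff = 19.9 ft²·°F·h/BTU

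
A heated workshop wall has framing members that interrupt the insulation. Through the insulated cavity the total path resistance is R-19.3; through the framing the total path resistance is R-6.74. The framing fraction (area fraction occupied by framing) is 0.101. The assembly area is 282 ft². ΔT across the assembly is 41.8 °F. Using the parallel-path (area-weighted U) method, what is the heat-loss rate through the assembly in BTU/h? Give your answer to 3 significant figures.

726 BTU/h

U_eff = 0.899/19.3 + 0.101/6.74 = 0.04658 + 0.01499 = 0.06157
R_eff = 1/U_eff = 16.24 ft²·°F·h/BTU
Q = 282 × 41.8 / 16.24 = 725.7 BTU/h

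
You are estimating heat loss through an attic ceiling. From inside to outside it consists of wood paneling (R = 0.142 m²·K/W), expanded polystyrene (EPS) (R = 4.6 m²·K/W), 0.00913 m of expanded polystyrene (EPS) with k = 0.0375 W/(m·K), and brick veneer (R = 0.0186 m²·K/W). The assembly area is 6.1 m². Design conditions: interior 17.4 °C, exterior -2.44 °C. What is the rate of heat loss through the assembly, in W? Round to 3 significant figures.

24.2 W

0.00913/0.0375 = 0.2435
R_total = 0.142 + 4.6 + 0.2435 + 0.0186 = 5.004 m²·K/W
Q = A·ΔT/R = 6.1 × (17.4 − (-2.44)) / 5.004 = 24.19 W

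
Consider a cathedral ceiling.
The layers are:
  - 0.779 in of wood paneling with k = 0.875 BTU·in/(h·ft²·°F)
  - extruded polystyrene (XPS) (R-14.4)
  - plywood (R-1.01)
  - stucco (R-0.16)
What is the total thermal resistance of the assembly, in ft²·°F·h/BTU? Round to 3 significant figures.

0.779/0.875 = 0.8903
R_total = 0.8903 + 14.4 + 1.01 + 0.16 = 16.46 ft²·°F·h/BTU

16.5 ft²·°F·h/BTU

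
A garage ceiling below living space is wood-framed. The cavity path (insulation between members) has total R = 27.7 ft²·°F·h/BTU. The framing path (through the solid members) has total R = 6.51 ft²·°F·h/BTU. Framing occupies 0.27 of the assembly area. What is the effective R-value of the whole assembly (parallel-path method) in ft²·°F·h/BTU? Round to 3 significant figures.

U_eff = 0.73/27.7 + 0.27/6.51 = 0.02635 + 0.04147 = 0.06783
R_eff = 1/U_eff = 14.74 ft²·°F·h/BTU

14.7 ft²·°F·h/BTU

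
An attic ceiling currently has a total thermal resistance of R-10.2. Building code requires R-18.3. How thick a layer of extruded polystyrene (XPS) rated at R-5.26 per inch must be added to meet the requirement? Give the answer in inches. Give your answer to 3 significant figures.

1.54 in

ΔR = 18.3 − 10.2 = 8.1 ft²·°F·h/BTU
L = ΔR / (R/in) = 8.1/5.26 = 1.54 in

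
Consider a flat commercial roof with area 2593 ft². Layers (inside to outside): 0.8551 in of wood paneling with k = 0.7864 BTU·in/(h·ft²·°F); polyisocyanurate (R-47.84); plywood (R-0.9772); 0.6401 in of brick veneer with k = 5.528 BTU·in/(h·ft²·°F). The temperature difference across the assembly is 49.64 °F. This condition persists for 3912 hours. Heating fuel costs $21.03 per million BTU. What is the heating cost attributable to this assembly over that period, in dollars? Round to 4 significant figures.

0.8551/0.7864 = 1.0874
0.6401/5.528 = 0.11579
R_total = 1.0874 + 47.84 + 0.9772 + 0.11579 = 50.02 ft²·°F·h/BTU
Q = 2593 × 49.64 / 50.02 = 2573.3 BTU/h
E = 2573.3 × 3912 = 10067000 BTU
Cost = 10067000/10⁶ × 21.03 = $211.7

211.7 dollars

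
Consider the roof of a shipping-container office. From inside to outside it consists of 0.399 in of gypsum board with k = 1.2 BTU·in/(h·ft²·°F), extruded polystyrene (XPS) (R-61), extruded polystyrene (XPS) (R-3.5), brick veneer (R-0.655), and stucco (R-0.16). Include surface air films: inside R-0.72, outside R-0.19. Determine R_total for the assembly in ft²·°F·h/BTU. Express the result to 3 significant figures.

0.399/1.2 = 0.3325
R_total = 0.72 + 0.3325 + 61 + 3.5 + 0.655 + 0.16 + 0.19 = 66.56 ft²·°F·h/BTU

66.6 ft²·°F·h/BTU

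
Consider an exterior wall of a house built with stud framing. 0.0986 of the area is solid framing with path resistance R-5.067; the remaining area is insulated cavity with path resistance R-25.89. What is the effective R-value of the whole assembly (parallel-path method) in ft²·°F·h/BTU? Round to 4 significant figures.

18.42 ft²·°F·h/BTU

U_eff = 0.9014/25.89 + 0.0986/5.067 = 0.034817 + 0.019459 = 0.054276
R_eff = 1/U_eff = 18.424 ft²·°F·h/BTU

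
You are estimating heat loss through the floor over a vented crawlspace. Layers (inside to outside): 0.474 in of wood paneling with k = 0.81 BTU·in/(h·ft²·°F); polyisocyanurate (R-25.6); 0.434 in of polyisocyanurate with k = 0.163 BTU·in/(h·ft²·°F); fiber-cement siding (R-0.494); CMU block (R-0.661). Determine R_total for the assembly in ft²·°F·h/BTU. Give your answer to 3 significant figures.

30.0 ft²·°F·h/BTU

0.474/0.81 = 0.5852
0.434/0.163 = 2.663
R_total = 0.5852 + 25.6 + 2.663 + 0.494 + 0.661 = 30 ft²·°F·h/BTU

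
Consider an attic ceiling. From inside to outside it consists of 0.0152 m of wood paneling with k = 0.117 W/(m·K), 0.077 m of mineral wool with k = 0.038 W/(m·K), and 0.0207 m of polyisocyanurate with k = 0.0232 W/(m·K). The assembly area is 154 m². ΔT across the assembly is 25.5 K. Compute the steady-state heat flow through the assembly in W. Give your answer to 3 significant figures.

1290 W

0.0152/0.117 = 0.1299
0.077/0.038 = 2.026
0.0207/0.0232 = 0.8922
R_total = 0.1299 + 2.026 + 0.8922 = 3.048 m²·K/W
Q = A·ΔT/R = 154 × 25.5 / 3.048 = 1288 W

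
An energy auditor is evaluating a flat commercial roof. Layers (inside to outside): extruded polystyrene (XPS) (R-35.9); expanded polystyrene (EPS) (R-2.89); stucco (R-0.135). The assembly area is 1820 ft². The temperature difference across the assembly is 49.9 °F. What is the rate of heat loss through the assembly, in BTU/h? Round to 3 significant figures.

2330 BTU/h

R_total = 35.9 + 2.89 + 0.135 = 38.92 ft²·°F·h/BTU
Q = A·ΔT/R = 1820 × 49.9 / 38.92 = 2333 BTU/h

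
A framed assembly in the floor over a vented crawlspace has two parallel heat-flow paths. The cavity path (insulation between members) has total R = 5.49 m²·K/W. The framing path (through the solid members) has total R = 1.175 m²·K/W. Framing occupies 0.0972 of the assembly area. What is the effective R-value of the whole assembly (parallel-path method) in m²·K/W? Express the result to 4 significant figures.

4.046 m²·K/W

U_eff = 0.9028/5.49 + 0.0972/1.175 = 0.16444 + 0.082723 = 0.24717
R_eff = 1/U_eff = 4.0458 m²·K/W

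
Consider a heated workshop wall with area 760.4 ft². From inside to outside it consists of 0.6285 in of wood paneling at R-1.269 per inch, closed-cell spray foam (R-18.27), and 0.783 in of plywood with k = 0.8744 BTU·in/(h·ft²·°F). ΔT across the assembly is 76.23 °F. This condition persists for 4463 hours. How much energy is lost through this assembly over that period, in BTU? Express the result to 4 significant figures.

12960000 BTU

0.6285 × 1.269 = 0.79757
0.783/0.8744 = 0.89547
R_total = 0.79757 + 18.27 + 0.89547 = 19.963 ft²·°F·h/BTU
Q = 760.4 × 76.23 / 19.963 = 2903.6 BTU/h
E = 2903.6 × 4463 = 12959000 BTU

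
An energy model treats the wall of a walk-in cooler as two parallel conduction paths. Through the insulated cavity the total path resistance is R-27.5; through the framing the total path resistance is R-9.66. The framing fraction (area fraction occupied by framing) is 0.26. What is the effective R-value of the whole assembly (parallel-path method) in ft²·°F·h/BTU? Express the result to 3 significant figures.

18.6 ft²·°F·h/BTU

U_eff = 0.74/27.5 + 0.26/9.66 = 0.02691 + 0.02692 = 0.05382
R_eff = 1/U_eff = 18.58 ft²·°F·h/BTU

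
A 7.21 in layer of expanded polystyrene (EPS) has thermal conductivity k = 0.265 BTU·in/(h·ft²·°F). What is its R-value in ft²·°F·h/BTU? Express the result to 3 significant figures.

R = L/k = 7.21/0.265 = 27.21 ft²·°F·h/BTU

27.2 ft²·°F·h/BTU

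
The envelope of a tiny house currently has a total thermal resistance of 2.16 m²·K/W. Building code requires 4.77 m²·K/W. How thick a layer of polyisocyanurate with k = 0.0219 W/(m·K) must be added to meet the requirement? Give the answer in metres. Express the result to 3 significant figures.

ΔR = 4.77 − 2.16 = 2.61 m²·K/W
L = ΔR × k = 2.61 × 0.0219 = 0.05716 m

0.0572 m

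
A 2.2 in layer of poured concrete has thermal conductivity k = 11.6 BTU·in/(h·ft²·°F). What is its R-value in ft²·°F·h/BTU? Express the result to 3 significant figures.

R = L/k = 2.2/11.6 = 0.1897 ft²·°F·h/BTU

0.190 ft²·°F·h/BTU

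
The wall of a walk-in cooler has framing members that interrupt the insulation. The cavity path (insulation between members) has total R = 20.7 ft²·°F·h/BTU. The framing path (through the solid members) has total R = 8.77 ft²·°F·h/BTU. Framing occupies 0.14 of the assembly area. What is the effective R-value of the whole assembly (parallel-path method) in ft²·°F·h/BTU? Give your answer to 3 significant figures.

U_eff = 0.86/20.7 + 0.14/8.77 = 0.04155 + 0.01596 = 0.05751
R_eff = 1/U_eff = 17.39 ft²·°F·h/BTU

17.4 ft²·°F·h/BTU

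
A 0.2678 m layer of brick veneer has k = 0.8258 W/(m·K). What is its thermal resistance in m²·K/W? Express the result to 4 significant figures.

R = L/k = 0.2678/0.8258 = 0.32429 m²·K/W

0.3243 m²·K/W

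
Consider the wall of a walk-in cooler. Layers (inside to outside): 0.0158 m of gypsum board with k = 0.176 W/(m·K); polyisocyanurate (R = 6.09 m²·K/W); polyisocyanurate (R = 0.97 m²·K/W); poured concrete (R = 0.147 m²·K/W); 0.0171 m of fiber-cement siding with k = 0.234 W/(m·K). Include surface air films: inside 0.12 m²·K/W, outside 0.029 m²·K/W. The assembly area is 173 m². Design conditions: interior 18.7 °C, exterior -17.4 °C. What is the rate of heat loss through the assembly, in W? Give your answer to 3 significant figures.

0.0158/0.176 = 0.08977
0.0171/0.234 = 0.07308
R_total = 0.12 + 0.08977 + 6.09 + 0.97 + 0.147 + 0.07308 + 0.029 = 7.519 m²·K/W
Q = A·ΔT/R = 173 × (18.7 − (-17.4)) / 7.519 = 830.6 W

831 W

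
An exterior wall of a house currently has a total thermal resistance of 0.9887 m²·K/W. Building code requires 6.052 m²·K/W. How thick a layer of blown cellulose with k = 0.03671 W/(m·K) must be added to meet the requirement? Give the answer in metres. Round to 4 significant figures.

0.1859 m

ΔR = 6.052 − 0.9887 = 5.0633 m²·K/W
L = ΔR × k = 5.0633 × 0.03671 = 0.18587 m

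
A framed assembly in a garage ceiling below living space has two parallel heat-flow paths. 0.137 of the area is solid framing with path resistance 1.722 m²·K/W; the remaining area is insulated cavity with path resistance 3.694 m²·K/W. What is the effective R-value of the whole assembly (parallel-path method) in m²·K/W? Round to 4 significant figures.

U_eff = 0.863/3.694 + 0.137/1.722 = 0.23362 + 0.079559 = 0.31318
R_eff = 1/U_eff = 3.193 m²·K/W

3.193 m²·K/W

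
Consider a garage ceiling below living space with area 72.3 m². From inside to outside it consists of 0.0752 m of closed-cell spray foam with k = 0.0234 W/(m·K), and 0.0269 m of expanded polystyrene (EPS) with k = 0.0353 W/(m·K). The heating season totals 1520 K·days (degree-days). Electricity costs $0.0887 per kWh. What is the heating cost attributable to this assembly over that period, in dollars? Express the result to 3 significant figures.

58.8 dollars

0.0752/0.0234 = 3.214
0.0269/0.0353 = 0.762
R_total = 3.214 + 0.762 = 3.976 m²·K/W
E = A × HDD × 24 / R / 1000 = 72.3 × 1520 × 24 / 3.976 / 1000 = 663.4 kWh
Cost = 663.4 × 0.0887 = $58.84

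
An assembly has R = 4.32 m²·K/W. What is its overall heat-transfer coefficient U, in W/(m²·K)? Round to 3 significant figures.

U = 1/R = 1/4.32 = 0.2315

0.231 W/(m²·K)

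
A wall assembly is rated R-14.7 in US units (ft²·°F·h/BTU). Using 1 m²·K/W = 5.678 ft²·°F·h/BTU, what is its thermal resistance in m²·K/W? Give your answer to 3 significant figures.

R_SI = 14.7/5.678 = 2.589

2.59 m²·K/W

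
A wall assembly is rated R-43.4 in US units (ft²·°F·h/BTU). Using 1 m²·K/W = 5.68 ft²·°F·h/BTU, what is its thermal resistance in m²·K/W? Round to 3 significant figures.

7.64 m²·K/W

R_SI = 43.4/5.68 = 7.641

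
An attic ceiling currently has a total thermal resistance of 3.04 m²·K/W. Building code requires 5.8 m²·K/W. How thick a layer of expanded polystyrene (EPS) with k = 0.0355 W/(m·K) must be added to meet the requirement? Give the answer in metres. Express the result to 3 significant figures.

0.0980 m

ΔR = 5.8 − 3.04 = 2.76 m²·K/W
L = ΔR × k = 2.76 × 0.0355 = 0.09798 m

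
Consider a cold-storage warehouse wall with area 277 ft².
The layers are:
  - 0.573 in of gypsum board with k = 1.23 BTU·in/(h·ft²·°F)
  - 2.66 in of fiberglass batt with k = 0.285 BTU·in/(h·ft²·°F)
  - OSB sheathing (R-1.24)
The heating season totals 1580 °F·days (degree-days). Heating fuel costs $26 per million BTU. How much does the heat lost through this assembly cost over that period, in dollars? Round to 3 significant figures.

0.573/1.23 = 0.4659
2.66/0.285 = 9.333
R_total = 0.4659 + 9.333 + 1.24 = 11.04 ft²·°F·h/BTU
E = A × HDD × 24 / R = 277 × 1580 × 24 / 11.04 = 951500 BTU
Cost = 951500/10⁶ × 26 = $24.74

24.7 dollars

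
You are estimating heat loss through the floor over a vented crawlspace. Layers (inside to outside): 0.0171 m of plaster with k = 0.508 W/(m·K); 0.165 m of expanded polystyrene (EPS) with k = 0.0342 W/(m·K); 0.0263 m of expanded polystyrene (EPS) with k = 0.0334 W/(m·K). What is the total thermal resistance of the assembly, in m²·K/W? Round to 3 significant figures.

5.65 m²·K/W

0.0171/0.508 = 0.03366
0.165/0.0342 = 4.825
0.0263/0.0334 = 0.7874
R_total = 0.03366 + 4.825 + 0.7874 = 5.646 m²·K/W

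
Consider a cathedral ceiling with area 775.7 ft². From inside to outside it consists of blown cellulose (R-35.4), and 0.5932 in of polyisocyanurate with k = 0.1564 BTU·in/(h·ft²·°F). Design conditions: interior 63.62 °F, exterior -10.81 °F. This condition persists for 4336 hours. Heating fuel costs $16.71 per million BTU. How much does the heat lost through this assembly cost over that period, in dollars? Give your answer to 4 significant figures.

106.7 dollars

0.5932/0.1564 = 3.7928
R_total = 35.4 + 3.7928 = 39.193 ft²·°F·h/BTU
Q = 775.7 × (63.62 − (-10.81)) / 39.193 = 1473.1 BTU/h
E = 1473.1 × 4336 = 6387400 BTU
Cost = 6387400/10⁶ × 16.71 = $106.73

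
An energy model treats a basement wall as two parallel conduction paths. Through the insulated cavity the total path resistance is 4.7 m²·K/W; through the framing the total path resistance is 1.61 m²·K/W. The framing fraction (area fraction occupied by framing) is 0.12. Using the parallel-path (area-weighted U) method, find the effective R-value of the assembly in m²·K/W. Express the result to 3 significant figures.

3.82 m²·K/W

U_eff = 0.88/4.7 + 0.12/1.61 = 0.1872 + 0.07453 = 0.2618
R_eff = 1/U_eff = 3.82 m²·K/W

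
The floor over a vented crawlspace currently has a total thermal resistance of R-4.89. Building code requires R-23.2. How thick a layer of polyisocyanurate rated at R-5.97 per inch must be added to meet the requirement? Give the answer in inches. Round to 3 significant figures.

ΔR = 23.2 − 4.89 = 18.31 ft²·°F·h/BTU
L = ΔR / (R/in) = 18.31/5.97 = 3.067 in

3.07 in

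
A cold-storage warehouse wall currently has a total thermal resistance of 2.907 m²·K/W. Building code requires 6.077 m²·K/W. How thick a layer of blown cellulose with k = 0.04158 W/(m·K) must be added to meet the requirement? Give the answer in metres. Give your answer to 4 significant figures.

0.1318 m

ΔR = 6.077 − 2.907 = 3.17 m²·K/W
L = ΔR × k = 3.17 × 0.04158 = 0.13181 m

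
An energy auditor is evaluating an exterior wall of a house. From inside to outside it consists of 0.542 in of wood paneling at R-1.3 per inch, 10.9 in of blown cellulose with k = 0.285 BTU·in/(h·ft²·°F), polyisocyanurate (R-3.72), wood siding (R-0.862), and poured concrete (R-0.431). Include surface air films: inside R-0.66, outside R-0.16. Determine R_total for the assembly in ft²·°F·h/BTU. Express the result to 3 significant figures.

0.542 × 1.3 = 0.7046
10.9/0.285 = 38.25
R_total = 0.66 + 0.7046 + 38.25 + 3.72 + 0.862 + 0.431 + 0.16 = 44.78 ft²·°F·h/BTU

44.8 ft²·°F·h/BTU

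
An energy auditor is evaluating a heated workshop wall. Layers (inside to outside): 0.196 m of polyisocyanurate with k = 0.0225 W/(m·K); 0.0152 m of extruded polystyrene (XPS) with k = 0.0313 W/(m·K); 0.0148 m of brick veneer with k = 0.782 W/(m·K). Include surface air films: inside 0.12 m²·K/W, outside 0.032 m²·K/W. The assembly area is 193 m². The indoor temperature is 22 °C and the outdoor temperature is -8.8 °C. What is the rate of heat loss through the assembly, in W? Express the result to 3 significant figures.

0.196/0.0225 = 8.711
0.0152/0.0313 = 0.4856
0.0148/0.782 = 0.01893
R_total = 0.12 + 8.711 + 0.4856 + 0.01893 + 0.032 = 9.368 m²·K/W
Q = A·ΔT/R = 193 × (22 − (-8.8)) / 9.368 = 634.6 W

635 W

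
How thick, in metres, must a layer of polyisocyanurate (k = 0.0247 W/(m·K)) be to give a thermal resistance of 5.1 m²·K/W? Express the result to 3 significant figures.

0.126 m

L = R·k = 5.1 × 0.0247 = 0.126 m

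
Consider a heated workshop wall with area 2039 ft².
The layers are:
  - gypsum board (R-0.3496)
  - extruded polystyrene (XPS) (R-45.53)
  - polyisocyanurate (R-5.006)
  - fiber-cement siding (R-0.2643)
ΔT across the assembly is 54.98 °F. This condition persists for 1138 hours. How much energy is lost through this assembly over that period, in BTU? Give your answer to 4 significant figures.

2494000 BTU

R_total = 0.3496 + 45.53 + 5.006 + 0.2643 = 51.15 ft²·°F·h/BTU
Q = 2039 × 54.98 / 51.15 = 2191.7 BTU/h
E = 2191.7 × 1138 = 2494100 BTU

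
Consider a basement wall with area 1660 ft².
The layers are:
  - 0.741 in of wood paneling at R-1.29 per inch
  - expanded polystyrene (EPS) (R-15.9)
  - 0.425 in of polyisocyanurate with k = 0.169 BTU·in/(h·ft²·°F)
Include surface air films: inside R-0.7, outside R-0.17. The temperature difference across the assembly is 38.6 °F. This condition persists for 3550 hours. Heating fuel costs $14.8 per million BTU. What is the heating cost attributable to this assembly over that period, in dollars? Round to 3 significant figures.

166 dollars

0.741 × 1.29 = 0.9559
0.425/0.169 = 2.515
R_total = 0.7 + 0.9559 + 15.9 + 2.515 + 0.17 = 20.24 ft²·°F·h/BTU
Q = 1660 × 38.6 / 20.24 = 3166 BTU/h
E = 3166 × 3550 = 11240000 BTU
Cost = 11240000/10⁶ × 14.8 = $166.3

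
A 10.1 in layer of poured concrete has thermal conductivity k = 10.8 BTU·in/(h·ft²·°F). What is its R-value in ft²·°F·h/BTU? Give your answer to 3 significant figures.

R = L/k = 10.1/10.8 = 0.9352 ft²·°F·h/BTU

0.935 ft²·°F·h/BTU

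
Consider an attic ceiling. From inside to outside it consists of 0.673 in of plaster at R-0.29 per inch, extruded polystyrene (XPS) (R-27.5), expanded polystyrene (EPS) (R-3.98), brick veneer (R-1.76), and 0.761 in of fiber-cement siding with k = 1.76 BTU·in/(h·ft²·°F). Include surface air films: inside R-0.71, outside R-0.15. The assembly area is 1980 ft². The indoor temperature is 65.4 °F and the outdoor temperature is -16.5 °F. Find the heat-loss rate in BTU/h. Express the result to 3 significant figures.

0.673 × 0.29 = 0.1952
0.761/1.76 = 0.4324
R_total = 0.71 + 0.1952 + 27.5 + 3.98 + 1.76 + 0.4324 + 0.15 = 34.73 ft²·°F·h/BTU
Q = A·ΔT/R = 1980 × (65.4 − (-16.5)) / 34.73 = 4670 BTU/h

4670 BTU/h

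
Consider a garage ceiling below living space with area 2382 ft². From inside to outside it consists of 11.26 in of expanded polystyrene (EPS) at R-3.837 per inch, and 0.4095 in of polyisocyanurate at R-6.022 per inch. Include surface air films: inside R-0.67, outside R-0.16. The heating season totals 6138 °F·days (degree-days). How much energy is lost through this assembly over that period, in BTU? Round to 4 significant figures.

7546000 BTU

11.26 × 3.837 = 43.205
0.4095 × 6.022 = 2.466
R_total = 0.67 + 43.205 + 2.466 + 0.16 = 46.501 ft²·°F·h/BTU
E = A × HDD × 24 / R = 2382 × 6138 × 24 / 46.501 = 7546100 BTU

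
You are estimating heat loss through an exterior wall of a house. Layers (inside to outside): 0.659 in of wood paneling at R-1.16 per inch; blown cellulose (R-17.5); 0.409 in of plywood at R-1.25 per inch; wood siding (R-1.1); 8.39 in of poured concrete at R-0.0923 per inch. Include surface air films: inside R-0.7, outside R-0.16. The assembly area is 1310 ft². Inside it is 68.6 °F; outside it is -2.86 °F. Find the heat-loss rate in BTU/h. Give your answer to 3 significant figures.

4350 BTU/h

0.659 × 1.16 = 0.7644
0.409 × 1.25 = 0.5112
8.39 × 0.0923 = 0.7744
R_total = 0.7 + 0.7644 + 17.5 + 0.5112 + 1.1 + 0.7744 + 0.16 = 21.51 ft²·°F·h/BTU
Q = A·ΔT/R = 1310 × (68.6 − (-2.86)) / 21.51 = 4352 BTU/h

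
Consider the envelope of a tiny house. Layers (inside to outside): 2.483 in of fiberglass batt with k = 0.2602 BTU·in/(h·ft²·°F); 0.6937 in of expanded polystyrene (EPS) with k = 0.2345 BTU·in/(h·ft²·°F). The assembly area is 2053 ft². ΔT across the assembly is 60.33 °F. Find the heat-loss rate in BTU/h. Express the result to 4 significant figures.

2.483/0.2602 = 9.5427
0.6937/0.2345 = 2.9582
R_total = 9.5427 + 2.9582 = 12.501 ft²·°F·h/BTU
Q = A·ΔT/R = 2053 × 60.33 / 12.501 = 9907.9 BTU/h

9908 BTU/h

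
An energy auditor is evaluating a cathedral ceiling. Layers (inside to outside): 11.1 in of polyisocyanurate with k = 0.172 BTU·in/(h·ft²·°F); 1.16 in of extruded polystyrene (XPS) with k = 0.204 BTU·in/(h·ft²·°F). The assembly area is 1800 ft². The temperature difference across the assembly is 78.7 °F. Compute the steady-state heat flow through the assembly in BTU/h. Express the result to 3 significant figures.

2020 BTU/h

11.1/0.172 = 64.53
1.16/0.204 = 5.686
R_total = 64.53 + 5.686 = 70.22 ft²·°F·h/BTU
Q = A·ΔT/R = 1800 × 78.7 / 70.22 = 2017 BTU/h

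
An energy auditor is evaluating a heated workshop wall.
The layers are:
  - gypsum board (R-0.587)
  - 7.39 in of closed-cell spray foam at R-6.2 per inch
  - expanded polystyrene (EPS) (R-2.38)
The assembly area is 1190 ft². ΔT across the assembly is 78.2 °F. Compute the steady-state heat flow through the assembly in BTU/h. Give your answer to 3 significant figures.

7.39 × 6.2 = 45.82
R_total = 0.587 + 45.82 + 2.38 = 48.78 ft²·°F·h/BTU
Q = A·ΔT/R = 1190 × 78.2 / 48.78 = 1908 BTU/h

1910 BTU/h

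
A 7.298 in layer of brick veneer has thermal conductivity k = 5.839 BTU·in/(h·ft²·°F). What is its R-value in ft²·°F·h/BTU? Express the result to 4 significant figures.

R = L/k = 7.298/5.839 = 1.2499 ft²·°F·h/BTU

1.250 ft²·°F·h/BTU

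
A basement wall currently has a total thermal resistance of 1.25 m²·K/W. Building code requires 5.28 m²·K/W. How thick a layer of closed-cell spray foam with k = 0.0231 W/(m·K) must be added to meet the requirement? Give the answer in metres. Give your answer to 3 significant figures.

ΔR = 5.28 − 1.25 = 4.03 m²·K/W
L = ΔR × k = 4.03 × 0.0231 = 0.09309 m

0.0931 m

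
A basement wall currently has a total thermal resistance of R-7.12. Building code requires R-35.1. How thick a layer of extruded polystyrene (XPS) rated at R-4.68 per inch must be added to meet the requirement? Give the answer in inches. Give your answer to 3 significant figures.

5.98 in

ΔR = 35.1 − 7.12 = 27.98 ft²·°F·h/BTU
L = ΔR / (R/in) = 27.98/4.68 = 5.979 in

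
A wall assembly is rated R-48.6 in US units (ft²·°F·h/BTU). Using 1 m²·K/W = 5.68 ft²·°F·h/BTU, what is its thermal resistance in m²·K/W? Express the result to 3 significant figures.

8.56 m²·K/W

R_SI = 48.6/5.68 = 8.556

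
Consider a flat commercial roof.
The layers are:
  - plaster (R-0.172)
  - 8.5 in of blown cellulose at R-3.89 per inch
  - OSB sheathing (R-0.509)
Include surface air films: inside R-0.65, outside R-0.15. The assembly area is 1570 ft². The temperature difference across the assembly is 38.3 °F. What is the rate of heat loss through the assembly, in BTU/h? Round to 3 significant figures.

8.5 × 3.89 = 33.06
R_total = 0.65 + 0.172 + 33.06 + 0.509 + 0.15 = 34.55 ft²·°F·h/BTU
Q = A·ΔT/R = 1570 × 38.3 / 34.55 = 1741 BTU/h

1740 BTU/h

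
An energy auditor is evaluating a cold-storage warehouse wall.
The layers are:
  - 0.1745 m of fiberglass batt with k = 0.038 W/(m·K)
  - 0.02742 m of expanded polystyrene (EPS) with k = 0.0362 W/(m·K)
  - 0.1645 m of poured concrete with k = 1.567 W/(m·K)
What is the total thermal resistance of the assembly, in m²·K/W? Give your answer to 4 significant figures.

0.1745/0.038 = 4.5921
0.02742/0.0362 = 0.75746
0.1645/1.567 = 0.10498
R_total = 4.5921 + 0.75746 + 0.10498 = 5.4545 m²·K/W

5.455 m²·K/W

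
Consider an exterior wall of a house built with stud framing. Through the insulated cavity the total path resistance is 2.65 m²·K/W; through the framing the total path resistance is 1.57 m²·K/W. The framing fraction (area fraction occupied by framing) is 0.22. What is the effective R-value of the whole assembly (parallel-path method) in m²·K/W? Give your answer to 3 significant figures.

U_eff = 0.78/2.65 + 0.22/1.57 = 0.2943 + 0.1401 = 0.4345
R_eff = 1/U_eff = 2.302 m²·K/W

2.30 m²·K/W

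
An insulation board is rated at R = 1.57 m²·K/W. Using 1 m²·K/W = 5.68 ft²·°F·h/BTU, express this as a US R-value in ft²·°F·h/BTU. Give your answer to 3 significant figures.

8.92 ft²·°F·h/BTU

R_US = 1.57 × 5.68 = 8.918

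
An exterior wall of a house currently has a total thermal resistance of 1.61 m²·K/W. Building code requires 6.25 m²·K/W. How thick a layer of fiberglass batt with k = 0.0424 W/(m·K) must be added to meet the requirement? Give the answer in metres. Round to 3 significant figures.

0.197 m

ΔR = 6.25 − 1.61 = 4.64 m²·K/W
L = ΔR × k = 4.64 × 0.0424 = 0.1967 m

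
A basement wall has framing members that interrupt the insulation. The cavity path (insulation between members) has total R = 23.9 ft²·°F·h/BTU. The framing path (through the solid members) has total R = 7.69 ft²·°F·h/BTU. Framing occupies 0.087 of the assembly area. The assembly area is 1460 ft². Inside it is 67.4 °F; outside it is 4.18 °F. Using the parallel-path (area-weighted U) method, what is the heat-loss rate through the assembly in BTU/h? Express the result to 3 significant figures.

U_eff = 0.913/23.9 + 0.087/7.69 = 0.0382 + 0.01131 = 0.04951
R_eff = 1/U_eff = 20.2 ft²·°F·h/BTU
Q = 1460 × (67.4 − 4.18) / 20.2 = 4570 BTU/h

4570 BTU/h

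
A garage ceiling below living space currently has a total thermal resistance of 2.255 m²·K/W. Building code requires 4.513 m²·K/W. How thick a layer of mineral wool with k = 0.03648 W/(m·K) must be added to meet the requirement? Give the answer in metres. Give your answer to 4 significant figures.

0.08237 m

ΔR = 4.513 − 2.255 = 2.258 m²·K/W
L = ΔR × k = 2.258 × 0.03648 = 0.082372 m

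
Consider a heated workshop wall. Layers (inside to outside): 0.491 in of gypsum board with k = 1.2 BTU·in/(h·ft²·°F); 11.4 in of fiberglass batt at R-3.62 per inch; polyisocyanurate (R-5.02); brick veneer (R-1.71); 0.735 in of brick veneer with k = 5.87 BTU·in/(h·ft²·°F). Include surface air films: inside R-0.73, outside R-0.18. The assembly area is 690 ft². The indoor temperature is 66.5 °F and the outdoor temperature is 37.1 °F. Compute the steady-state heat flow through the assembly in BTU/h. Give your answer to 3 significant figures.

410 BTU/h

0.491/1.2 = 0.4092
11.4 × 3.62 = 41.27
0.735/5.87 = 0.1252
R_total = 0.73 + 0.4092 + 41.27 + 5.02 + 1.71 + 0.1252 + 0.18 = 49.44 ft²·°F·h/BTU
Q = A·ΔT/R = 690 × (66.5 − 37.1) / 49.44 = 410.3 BTU/h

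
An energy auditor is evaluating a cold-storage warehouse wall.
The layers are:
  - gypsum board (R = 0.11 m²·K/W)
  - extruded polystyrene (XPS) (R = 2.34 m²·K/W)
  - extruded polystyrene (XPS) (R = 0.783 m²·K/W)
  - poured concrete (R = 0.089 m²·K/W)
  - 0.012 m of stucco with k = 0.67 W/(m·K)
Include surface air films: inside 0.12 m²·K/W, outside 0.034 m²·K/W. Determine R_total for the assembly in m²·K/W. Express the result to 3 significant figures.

3.49 m²·K/W

0.012/0.67 = 0.01791
R_total = 0.12 + 0.11 + 2.34 + 0.783 + 0.089 + 0.01791 + 0.034 = 3.494 m²·K/W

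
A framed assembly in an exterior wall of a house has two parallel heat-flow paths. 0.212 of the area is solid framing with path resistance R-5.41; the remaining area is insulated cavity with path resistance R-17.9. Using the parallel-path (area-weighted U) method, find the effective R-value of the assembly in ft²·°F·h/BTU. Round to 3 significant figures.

12.0 ft²·°F·h/BTU

U_eff = 0.788/17.9 + 0.212/5.41 = 0.04402 + 0.03919 = 0.08321
R_eff = 1/U_eff = 12.02 ft²·°F·h/BTU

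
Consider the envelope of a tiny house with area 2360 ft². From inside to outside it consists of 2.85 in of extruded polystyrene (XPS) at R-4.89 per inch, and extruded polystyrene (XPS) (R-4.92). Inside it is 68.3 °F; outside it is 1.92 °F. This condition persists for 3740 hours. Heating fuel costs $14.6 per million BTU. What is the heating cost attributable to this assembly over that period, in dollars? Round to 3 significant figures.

454 dollars

2.85 × 4.89 = 13.94
R_total = 13.94 + 4.92 = 18.86 ft²·°F·h/BTU
Q = 2360 × (68.3 − 1.92) / 18.86 = 8308 BTU/h
E = 8308 × 3740 = 31070000 BTU
Cost = 31070000/10⁶ × 14.6 = $453.6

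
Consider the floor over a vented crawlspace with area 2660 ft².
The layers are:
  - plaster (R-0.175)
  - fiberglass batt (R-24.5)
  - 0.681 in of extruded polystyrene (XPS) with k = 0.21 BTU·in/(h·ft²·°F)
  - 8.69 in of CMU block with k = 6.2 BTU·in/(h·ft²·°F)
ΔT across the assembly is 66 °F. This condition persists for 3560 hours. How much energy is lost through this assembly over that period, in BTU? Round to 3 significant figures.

0.681/0.21 = 3.243
8.69/6.2 = 1.402
R_total = 0.175 + 24.5 + 3.243 + 1.402 = 29.32 ft²·°F·h/BTU
Q = 2660 × 66 / 29.32 = 5988 BTU/h
E = 5988 × 3560 = 21320000 BTU

21300000 BTU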